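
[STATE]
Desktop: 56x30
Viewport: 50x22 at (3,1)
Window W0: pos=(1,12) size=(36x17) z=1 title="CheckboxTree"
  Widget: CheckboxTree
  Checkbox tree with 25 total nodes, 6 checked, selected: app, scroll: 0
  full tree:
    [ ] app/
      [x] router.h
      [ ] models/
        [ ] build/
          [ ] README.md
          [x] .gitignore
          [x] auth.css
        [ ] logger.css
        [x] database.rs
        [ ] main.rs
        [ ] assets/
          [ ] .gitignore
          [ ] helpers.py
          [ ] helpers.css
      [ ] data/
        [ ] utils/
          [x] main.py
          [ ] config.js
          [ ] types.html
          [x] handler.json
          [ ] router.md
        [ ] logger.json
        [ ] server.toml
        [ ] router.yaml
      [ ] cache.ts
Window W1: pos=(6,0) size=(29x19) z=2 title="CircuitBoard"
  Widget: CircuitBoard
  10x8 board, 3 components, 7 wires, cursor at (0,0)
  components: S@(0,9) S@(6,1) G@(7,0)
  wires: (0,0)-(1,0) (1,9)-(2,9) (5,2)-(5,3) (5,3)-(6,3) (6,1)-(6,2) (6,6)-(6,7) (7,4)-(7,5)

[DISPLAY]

   ┃ CircuitBoard              ┃                  
   ┠───────────────────────────┨                  
   ┃   0 1 2 3 4 5 6 7 8 9     ┃                  
   ┃0  [.]                     ┃                  
   ┃    │                      ┃                  
   ┃1   ·                      ┃                  
   ┃                           ┃                  
   ┃2                          ┃                  
   ┃                           ┃                  
   ┃3                          ┃                  
   ┃                           ┃                  
━━━┃4                          ┃━┓                
Che┃                           ┃ ┃                
───┃5           · ─ ·          ┃─┨                
[-]┃                │          ┃ ┃                
  [┃6       S ─ ·   ·          ┃ ┃                
  [┃                           ┃ ┃                
   ┗━━━━━━━━━━━━━━━━━━━━━━━━━━━┛ ┃                
      [ ] README.md              ┃                
      [x] .gitignore             ┃                
      [x] auth.css               ┃                
    [ ] logger.css               ┃                


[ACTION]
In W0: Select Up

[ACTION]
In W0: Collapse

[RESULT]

   ┃ CircuitBoard              ┃                  
   ┠───────────────────────────┨                  
   ┃   0 1 2 3 4 5 6 7 8 9     ┃                  
   ┃0  [.]                     ┃                  
   ┃    │                      ┃                  
   ┃1   ·                      ┃                  
   ┃                           ┃                  
   ┃2                          ┃                  
   ┃                           ┃                  
   ┃3                          ┃                  
   ┃                           ┃                  
━━━┃4                          ┃━┓                
Che┃                           ┃ ┃                
───┃5           · ─ ·          ┃─┨                
[-]┃                │          ┃ ┃                
   ┃6       S ─ ·   ·          ┃ ┃                
   ┃                           ┃ ┃                
   ┗━━━━━━━━━━━━━━━━━━━━━━━━━━━┛ ┃                
                                 ┃                
                                 ┃                
                                 ┃                
                                 ┃                


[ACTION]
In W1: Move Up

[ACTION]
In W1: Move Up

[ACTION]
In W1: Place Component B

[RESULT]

   ┃ CircuitBoard              ┃                  
   ┠───────────────────────────┨                  
   ┃   0 1 2 3 4 5 6 7 8 9     ┃                  
   ┃0  [B]                     ┃                  
   ┃    │                      ┃                  
   ┃1   ·                      ┃                  
   ┃                           ┃                  
   ┃2                          ┃                  
   ┃                           ┃                  
   ┃3                          ┃                  
   ┃                           ┃                  
━━━┃4                          ┃━┓                
Che┃                           ┃ ┃                
───┃5           · ─ ·          ┃─┨                
[-]┃                │          ┃ ┃                
   ┃6       S ─ ·   ·          ┃ ┃                
   ┃                           ┃ ┃                
   ┗━━━━━━━━━━━━━━━━━━━━━━━━━━━┛ ┃                
                                 ┃                
                                 ┃                
                                 ┃                
                                 ┃                


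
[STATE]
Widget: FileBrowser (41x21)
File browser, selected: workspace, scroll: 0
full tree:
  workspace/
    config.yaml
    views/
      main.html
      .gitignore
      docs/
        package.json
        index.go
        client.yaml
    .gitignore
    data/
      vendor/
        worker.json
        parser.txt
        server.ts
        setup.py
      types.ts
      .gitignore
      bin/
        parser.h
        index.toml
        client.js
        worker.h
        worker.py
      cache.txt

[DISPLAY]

> [-] workspace/                         
    config.yaml                          
    [+] views/                           
    .gitignore                           
    [+] data/                            
                                         
                                         
                                         
                                         
                                         
                                         
                                         
                                         
                                         
                                         
                                         
                                         
                                         
                                         
                                         
                                         


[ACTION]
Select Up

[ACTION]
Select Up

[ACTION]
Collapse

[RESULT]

> [+] workspace/                         
                                         
                                         
                                         
                                         
                                         
                                         
                                         
                                         
                                         
                                         
                                         
                                         
                                         
                                         
                                         
                                         
                                         
                                         
                                         
                                         


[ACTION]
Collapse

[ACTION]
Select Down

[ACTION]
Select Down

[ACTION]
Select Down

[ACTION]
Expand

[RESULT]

> [-] workspace/                         
    config.yaml                          
    [+] views/                           
    .gitignore                           
    [+] data/                            
                                         
                                         
                                         
                                         
                                         
                                         
                                         
                                         
                                         
                                         
                                         
                                         
                                         
                                         
                                         
                                         


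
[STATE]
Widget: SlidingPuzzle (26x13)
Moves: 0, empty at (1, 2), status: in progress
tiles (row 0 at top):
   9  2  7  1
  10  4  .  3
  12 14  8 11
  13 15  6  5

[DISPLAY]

┌────┬────┬────┬────┐     
│  9 │  2 │  7 │  1 │     
├────┼────┼────┼────┤     
│ 10 │  4 │    │  3 │     
├────┼────┼────┼────┤     
│ 12 │ 14 │  8 │ 11 │     
├────┼────┼────┼────┤     
│ 13 │ 15 │  6 │  5 │     
└────┴────┴────┴────┘     
Moves: 0                  
                          
                          
                          


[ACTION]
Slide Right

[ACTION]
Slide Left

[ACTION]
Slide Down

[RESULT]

┌────┬────┬────┬────┐     
│  9 │  2 │    │  1 │     
├────┼────┼────┼────┤     
│ 10 │  4 │  7 │  3 │     
├────┼────┼────┼────┤     
│ 12 │ 14 │  8 │ 11 │     
├────┼────┼────┼────┤     
│ 13 │ 15 │  6 │  5 │     
└────┴────┴────┴────┘     
Moves: 3                  
                          
                          
                          


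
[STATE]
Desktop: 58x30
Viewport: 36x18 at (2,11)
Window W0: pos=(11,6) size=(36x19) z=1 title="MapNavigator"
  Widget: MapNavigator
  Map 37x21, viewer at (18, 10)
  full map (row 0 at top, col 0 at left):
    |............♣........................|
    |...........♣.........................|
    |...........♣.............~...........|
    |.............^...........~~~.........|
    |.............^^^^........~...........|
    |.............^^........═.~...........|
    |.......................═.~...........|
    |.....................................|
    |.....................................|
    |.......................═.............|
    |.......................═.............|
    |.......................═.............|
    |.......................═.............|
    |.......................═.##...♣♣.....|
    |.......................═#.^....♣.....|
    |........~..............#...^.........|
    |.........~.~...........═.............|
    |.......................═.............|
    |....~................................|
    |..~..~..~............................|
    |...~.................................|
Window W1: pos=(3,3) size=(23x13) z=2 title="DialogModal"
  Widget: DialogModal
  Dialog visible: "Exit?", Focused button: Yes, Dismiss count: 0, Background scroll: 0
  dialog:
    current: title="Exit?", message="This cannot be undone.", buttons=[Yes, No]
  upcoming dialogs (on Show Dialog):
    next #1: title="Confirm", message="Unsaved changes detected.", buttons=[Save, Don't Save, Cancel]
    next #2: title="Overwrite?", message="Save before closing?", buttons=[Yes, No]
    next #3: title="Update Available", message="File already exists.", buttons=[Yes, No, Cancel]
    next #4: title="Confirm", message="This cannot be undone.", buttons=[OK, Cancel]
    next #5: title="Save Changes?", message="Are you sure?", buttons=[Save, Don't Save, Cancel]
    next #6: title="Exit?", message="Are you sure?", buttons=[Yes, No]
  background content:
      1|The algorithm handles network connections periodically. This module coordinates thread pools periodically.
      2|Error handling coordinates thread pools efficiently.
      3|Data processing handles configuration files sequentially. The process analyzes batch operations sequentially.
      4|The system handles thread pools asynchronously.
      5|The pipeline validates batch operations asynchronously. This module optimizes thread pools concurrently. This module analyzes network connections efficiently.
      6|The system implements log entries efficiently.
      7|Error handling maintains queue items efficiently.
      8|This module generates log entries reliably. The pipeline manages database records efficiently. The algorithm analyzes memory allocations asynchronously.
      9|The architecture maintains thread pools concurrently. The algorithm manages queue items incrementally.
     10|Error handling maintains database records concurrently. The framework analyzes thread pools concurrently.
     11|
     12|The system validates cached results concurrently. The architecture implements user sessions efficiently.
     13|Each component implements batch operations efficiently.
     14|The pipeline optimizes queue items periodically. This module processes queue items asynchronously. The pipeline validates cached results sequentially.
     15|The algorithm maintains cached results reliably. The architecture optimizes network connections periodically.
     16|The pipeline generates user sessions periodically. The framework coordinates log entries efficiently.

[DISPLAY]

 ┃Th│   [Yes]  No   │ts┃........═.~.
 ┃Er└───────────────┘ta┃........═.~.
 ┃This module generates┃............
 ┃The architecture main┃............
 ┗━━━━━━━━━━━━━━━━━━━━━┛........═...
         ┃.................@....═...
         ┃......................═...
         ┃......................═...
         ┃......................═.##
         ┃......................═#.^
         ┃.......~..............#...
         ┃........~.~...........═...
         ┃......................═...
         ┗━━━━━━━━━━━━━━━━━━━━━━━━━━
                                    
                                    
                                    
                                    


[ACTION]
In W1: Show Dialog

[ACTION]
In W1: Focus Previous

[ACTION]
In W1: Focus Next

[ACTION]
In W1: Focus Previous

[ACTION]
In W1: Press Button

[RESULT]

 ┃The system implements┃........═.~.
 ┃Error handling mainta┃........═.~.
 ┃This module generates┃............
 ┃The architecture main┃............
 ┗━━━━━━━━━━━━━━━━━━━━━┛........═...
         ┃.................@....═...
         ┃......................═...
         ┃......................═...
         ┃......................═.##
         ┃......................═#.^
         ┃.......~..............#...
         ┃........~.~...........═...
         ┃......................═...
         ┗━━━━━━━━━━━━━━━━━━━━━━━━━━
                                    
                                    
                                    
                                    


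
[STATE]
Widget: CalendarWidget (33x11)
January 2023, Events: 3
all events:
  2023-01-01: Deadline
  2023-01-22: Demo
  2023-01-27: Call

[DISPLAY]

           January 2023          
Mo Tu We Th Fr Sa Su             
                   1*            
 2  3  4  5  6  7  8             
 9 10 11 12 13 14 15             
16 17 18 19 20 21 22*            
23 24 25 26 27* 28 29            
30 31                            
                                 
                                 
                                 


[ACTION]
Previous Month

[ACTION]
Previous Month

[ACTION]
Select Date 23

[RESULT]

          November 2022          
Mo Tu We Th Fr Sa Su             
    1  2  3  4  5  6             
 7  8  9 10 11 12 13             
14 15 16 17 18 19 20             
21 22 [23] 24 25 26 27           
28 29 30                         
                                 
                                 
                                 
                                 


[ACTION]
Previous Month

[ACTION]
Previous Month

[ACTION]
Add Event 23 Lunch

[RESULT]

          September 2022         
Mo Tu We Th Fr Sa Su             
          1  2  3  4             
 5  6  7  8  9 10 11             
12 13 14 15 16 17 18             
19 20 21 22 23* 24 25            
26 27 28 29 30                   
                                 
                                 
                                 
                                 


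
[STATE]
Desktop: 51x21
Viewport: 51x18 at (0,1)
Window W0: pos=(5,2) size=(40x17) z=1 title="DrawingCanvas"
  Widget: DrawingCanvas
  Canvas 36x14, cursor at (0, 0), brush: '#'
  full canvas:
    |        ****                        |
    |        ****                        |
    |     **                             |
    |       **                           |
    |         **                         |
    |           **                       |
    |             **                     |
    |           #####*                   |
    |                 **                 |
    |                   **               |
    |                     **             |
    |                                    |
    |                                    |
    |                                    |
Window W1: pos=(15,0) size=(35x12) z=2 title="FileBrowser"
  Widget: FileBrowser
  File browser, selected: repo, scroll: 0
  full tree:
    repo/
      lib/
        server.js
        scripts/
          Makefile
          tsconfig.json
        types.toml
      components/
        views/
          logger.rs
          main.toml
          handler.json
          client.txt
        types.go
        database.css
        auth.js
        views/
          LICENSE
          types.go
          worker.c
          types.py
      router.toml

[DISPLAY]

               ┃ FileBrowser                     ┃ 
     ┏━━━━━━━━━┠─────────────────────────────────┨ 
     ┃ DrawingC┃> [-] repo/                      ┃ 
     ┠─────────┃    [+] lib/                     ┃ 
     ┃+       *┃    [+] components/              ┃ 
     ┃        *┃    router.toml                  ┃ 
     ┃     **  ┃                                 ┃ 
     ┃       **┃                                 ┃ 
     ┃         ┃                                 ┃ 
     ┃         ┃                                 ┃ 
     ┃         ┗━━━━━━━━━━━━━━━━━━━━━━━━━━━━━━━━━┛ 
     ┃           #####*                     ┃      
     ┃                 **                   ┃      
     ┃                   **                 ┃      
     ┃                     **               ┃      
     ┃                                      ┃      
     ┃                                      ┃      
     ┗━━━━━━━━━━━━━━━━━━━━━━━━━━━━━━━━━━━━━━┛      


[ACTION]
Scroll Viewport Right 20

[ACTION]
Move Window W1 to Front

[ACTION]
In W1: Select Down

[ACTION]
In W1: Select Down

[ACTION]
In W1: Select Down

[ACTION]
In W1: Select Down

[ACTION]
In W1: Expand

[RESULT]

               ┃ FileBrowser                     ┃ 
     ┏━━━━━━━━━┠─────────────────────────────────┨ 
     ┃ DrawingC┃  [-] repo/                      ┃ 
     ┠─────────┃    [+] lib/                     ┃ 
     ┃+       *┃    [+] components/              ┃ 
     ┃        *┃  > router.toml                  ┃ 
     ┃     **  ┃                                 ┃ 
     ┃       **┃                                 ┃ 
     ┃         ┃                                 ┃ 
     ┃         ┃                                 ┃ 
     ┃         ┗━━━━━━━━━━━━━━━━━━━━━━━━━━━━━━━━━┛ 
     ┃           #####*                     ┃      
     ┃                 **                   ┃      
     ┃                   **                 ┃      
     ┃                     **               ┃      
     ┃                                      ┃      
     ┃                                      ┃      
     ┗━━━━━━━━━━━━━━━━━━━━━━━━━━━━━━━━━━━━━━┛      


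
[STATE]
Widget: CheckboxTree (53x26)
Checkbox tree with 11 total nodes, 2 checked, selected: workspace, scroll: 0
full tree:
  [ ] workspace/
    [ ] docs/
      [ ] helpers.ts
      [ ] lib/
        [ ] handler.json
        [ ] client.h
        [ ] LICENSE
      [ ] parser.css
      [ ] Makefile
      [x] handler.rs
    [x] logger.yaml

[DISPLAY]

>[-] workspace/                                      
   [-] docs/                                         
     [ ] helpers.ts                                  
     [ ] lib/                                        
       [ ] handler.json                              
       [ ] client.h                                  
       [ ] LICENSE                                   
     [ ] parser.css                                  
     [ ] Makefile                                    
     [x] handler.rs                                  
   [x] logger.yaml                                   
                                                     
                                                     
                                                     
                                                     
                                                     
                                                     
                                                     
                                                     
                                                     
                                                     
                                                     
                                                     
                                                     
                                                     
                                                     


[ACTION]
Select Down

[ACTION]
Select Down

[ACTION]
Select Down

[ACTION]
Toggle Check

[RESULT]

 [-] workspace/                                      
   [-] docs/                                         
     [ ] helpers.ts                                  
>    [x] lib/                                        
       [x] handler.json                              
       [x] client.h                                  
       [x] LICENSE                                   
     [ ] parser.css                                  
     [ ] Makefile                                    
     [x] handler.rs                                  
   [x] logger.yaml                                   
                                                     
                                                     
                                                     
                                                     
                                                     
                                                     
                                                     
                                                     
                                                     
                                                     
                                                     
                                                     
                                                     
                                                     
                                                     


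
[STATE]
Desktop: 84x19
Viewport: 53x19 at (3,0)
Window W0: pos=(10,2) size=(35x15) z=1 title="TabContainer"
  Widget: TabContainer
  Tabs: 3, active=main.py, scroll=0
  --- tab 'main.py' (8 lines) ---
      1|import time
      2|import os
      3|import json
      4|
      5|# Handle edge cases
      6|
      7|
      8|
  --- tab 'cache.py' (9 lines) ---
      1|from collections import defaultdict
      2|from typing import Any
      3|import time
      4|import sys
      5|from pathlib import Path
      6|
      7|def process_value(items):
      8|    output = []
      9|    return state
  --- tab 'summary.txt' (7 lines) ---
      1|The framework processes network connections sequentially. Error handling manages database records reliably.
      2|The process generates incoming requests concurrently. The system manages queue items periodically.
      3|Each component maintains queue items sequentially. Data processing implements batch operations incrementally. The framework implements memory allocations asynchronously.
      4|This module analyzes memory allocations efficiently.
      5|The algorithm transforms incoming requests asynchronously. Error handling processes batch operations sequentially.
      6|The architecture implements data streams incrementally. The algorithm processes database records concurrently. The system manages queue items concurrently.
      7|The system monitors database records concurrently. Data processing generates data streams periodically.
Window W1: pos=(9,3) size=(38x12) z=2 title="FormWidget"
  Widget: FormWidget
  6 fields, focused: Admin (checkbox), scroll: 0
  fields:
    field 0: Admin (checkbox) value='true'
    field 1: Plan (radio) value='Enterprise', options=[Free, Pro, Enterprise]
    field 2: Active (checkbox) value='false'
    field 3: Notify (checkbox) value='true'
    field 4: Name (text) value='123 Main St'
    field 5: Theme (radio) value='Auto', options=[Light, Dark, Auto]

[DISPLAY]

                                                     
                                                     
       ┏━━━━━━━━━━━━━━━━━━━━━━━━━━━━━━━━━┓           
      ┏━━━━━━━━━━━━━━━━━━━━━━━━━━━━━━━━━━━━┓         
      ┃ FormWidget                         ┃         
      ┠────────────────────────────────────┨         
      ┃> Admin:      [x]                   ┃         
      ┃  Plan:       ( ) Free  ( ) Pro  (●)┃         
      ┃  Active:     [ ]                   ┃         
      ┃  Notify:     [x]                   ┃         
      ┃  Name:       [123 Main St         ]┃         
      ┃  Theme:      ( ) Light  ( ) Dark  (┃         
      ┃                                    ┃         
      ┃                                    ┃         
      ┗━━━━━━━━━━━━━━━━━━━━━━━━━━━━━━━━━━━━┛         
       ┃                                 ┃           
       ┗━━━━━━━━━━━━━━━━━━━━━━━━━━━━━━━━━┛           
                                                     
                                                     


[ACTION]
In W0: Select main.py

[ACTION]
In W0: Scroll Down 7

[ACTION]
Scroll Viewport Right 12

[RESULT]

                                                     
                                                     
━━━━━━━━━━━━━━━━━━━━━━━━━━━━━┓                       
━━━━━━━━━━━━━━━━━━━━━━━━━━━━━━━┓                     
Widget                         ┃                     
───────────────────────────────┨                     
in:      [x]                   ┃                     
n:       ( ) Free  ( ) Pro  (●)┃                     
ive:     [ ]                   ┃                     
ify:     [x]                   ┃                     
e:       [123 Main St         ]┃                     
me:      ( ) Light  ( ) Dark  (┃                     
                               ┃                     
                               ┃                     
━━━━━━━━━━━━━━━━━━━━━━━━━━━━━━━┛                     
                             ┃                       
━━━━━━━━━━━━━━━━━━━━━━━━━━━━━┛                       
                                                     
                                                     


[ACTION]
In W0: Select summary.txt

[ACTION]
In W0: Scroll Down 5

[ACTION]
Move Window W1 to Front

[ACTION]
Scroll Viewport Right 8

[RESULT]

                                                     
                                                     
━━━━━━━━━━━━━━━━━━━━━┓                               
━━━━━━━━━━━━━━━━━━━━━━━┓                             
                       ┃                             
───────────────────────┨                             
 [x]                   ┃                             
 ( ) Free  ( ) Pro  (●)┃                             
 [ ]                   ┃                             
 [x]                   ┃                             
 [123 Main St         ]┃                             
 ( ) Light  ( ) Dark  (┃                             
                       ┃                             
                       ┃                             
━━━━━━━━━━━━━━━━━━━━━━━┛                             
                     ┃                               
━━━━━━━━━━━━━━━━━━━━━┛                               
                                                     
                                                     


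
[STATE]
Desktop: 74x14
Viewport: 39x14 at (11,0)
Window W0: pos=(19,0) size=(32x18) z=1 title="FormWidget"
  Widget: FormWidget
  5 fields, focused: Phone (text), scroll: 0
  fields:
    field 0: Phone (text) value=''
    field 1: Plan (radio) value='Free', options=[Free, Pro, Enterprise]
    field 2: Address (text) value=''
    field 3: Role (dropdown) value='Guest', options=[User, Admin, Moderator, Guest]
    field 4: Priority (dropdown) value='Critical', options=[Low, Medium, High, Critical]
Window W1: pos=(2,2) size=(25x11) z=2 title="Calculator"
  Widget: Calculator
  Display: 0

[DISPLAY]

        ┏━━━━━━━━━━━━━━━━━━━━━━━━━━━━━━
        ┃ FormWidget                   
━━━━━━━━━━━━━━━┓───────────────────────
tor            ┃:      [              ]
───────────────┨       (●) Free  ( ) Pr
              0┃ss:    [              ]
┬───┬───┐      ┃       [Guest        ▼]
│ 9 │ ÷ │      ┃ity:   [Critical     ▼]
┼───┼───┤      ┃                       
│ 6 │ × │      ┃                       
┼───┼───┤      ┃                       
│ 3 │ - │      ┃                       
━━━━━━━━━━━━━━━┛                       
        ┃                              


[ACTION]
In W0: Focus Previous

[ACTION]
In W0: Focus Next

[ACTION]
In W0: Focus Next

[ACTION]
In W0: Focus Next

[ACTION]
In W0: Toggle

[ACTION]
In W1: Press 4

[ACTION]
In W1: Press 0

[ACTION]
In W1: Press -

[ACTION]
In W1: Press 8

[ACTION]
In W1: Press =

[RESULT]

        ┏━━━━━━━━━━━━━━━━━━━━━━━━━━━━━━
        ┃ FormWidget                   
━━━━━━━━━━━━━━━┓───────────────────────
tor            ┃:      [              ]
───────────────┨       (●) Free  ( ) Pr
             32┃ss:    [              ]
┬───┬───┐      ┃       [Guest        ▼]
│ 9 │ ÷ │      ┃ity:   [Critical     ▼]
┼───┼───┤      ┃                       
│ 6 │ × │      ┃                       
┼───┼───┤      ┃                       
│ 3 │ - │      ┃                       
━━━━━━━━━━━━━━━┛                       
        ┃                              


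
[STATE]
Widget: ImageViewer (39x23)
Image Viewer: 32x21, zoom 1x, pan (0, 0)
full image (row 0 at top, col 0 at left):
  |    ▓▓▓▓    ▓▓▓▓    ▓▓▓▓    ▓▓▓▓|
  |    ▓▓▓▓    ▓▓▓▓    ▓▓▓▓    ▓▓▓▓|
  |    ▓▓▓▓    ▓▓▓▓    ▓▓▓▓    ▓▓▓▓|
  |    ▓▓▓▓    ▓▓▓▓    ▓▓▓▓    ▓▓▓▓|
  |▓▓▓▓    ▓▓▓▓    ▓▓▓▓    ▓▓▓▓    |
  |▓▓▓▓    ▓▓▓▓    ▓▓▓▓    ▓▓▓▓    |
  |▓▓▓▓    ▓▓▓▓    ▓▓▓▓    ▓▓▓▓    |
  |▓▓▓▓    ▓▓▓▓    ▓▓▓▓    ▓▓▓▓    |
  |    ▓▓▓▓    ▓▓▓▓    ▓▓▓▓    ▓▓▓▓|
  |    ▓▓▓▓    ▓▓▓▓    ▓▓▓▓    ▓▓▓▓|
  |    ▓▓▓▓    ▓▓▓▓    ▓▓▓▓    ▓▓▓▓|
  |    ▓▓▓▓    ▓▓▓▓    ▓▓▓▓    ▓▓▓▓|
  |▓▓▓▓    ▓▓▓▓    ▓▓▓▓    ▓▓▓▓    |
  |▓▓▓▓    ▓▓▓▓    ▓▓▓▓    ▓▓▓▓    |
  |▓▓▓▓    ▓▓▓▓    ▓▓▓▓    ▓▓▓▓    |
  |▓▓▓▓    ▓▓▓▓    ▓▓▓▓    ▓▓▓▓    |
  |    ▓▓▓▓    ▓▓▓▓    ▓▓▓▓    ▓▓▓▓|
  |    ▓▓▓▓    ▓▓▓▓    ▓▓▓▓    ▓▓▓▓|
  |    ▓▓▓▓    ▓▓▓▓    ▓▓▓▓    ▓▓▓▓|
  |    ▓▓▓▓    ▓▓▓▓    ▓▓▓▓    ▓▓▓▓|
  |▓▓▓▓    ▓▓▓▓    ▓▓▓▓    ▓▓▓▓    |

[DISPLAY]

    ▓▓▓▓    ▓▓▓▓    ▓▓▓▓    ▓▓▓▓       
    ▓▓▓▓    ▓▓▓▓    ▓▓▓▓    ▓▓▓▓       
    ▓▓▓▓    ▓▓▓▓    ▓▓▓▓    ▓▓▓▓       
    ▓▓▓▓    ▓▓▓▓    ▓▓▓▓    ▓▓▓▓       
▓▓▓▓    ▓▓▓▓    ▓▓▓▓    ▓▓▓▓           
▓▓▓▓    ▓▓▓▓    ▓▓▓▓    ▓▓▓▓           
▓▓▓▓    ▓▓▓▓    ▓▓▓▓    ▓▓▓▓           
▓▓▓▓    ▓▓▓▓    ▓▓▓▓    ▓▓▓▓           
    ▓▓▓▓    ▓▓▓▓    ▓▓▓▓    ▓▓▓▓       
    ▓▓▓▓    ▓▓▓▓    ▓▓▓▓    ▓▓▓▓       
    ▓▓▓▓    ▓▓▓▓    ▓▓▓▓    ▓▓▓▓       
    ▓▓▓▓    ▓▓▓▓    ▓▓▓▓    ▓▓▓▓       
▓▓▓▓    ▓▓▓▓    ▓▓▓▓    ▓▓▓▓           
▓▓▓▓    ▓▓▓▓    ▓▓▓▓    ▓▓▓▓           
▓▓▓▓    ▓▓▓▓    ▓▓▓▓    ▓▓▓▓           
▓▓▓▓    ▓▓▓▓    ▓▓▓▓    ▓▓▓▓           
    ▓▓▓▓    ▓▓▓▓    ▓▓▓▓    ▓▓▓▓       
    ▓▓▓▓    ▓▓▓▓    ▓▓▓▓    ▓▓▓▓       
    ▓▓▓▓    ▓▓▓▓    ▓▓▓▓    ▓▓▓▓       
    ▓▓▓▓    ▓▓▓▓    ▓▓▓▓    ▓▓▓▓       
▓▓▓▓    ▓▓▓▓    ▓▓▓▓    ▓▓▓▓           
                                       
                                       


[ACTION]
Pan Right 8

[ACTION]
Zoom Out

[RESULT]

    ▓▓▓▓    ▓▓▓▓    ▓▓▓▓               
    ▓▓▓▓    ▓▓▓▓    ▓▓▓▓               
    ▓▓▓▓    ▓▓▓▓    ▓▓▓▓               
    ▓▓▓▓    ▓▓▓▓    ▓▓▓▓               
▓▓▓▓    ▓▓▓▓    ▓▓▓▓                   
▓▓▓▓    ▓▓▓▓    ▓▓▓▓                   
▓▓▓▓    ▓▓▓▓    ▓▓▓▓                   
▓▓▓▓    ▓▓▓▓    ▓▓▓▓                   
    ▓▓▓▓    ▓▓▓▓    ▓▓▓▓               
    ▓▓▓▓    ▓▓▓▓    ▓▓▓▓               
    ▓▓▓▓    ▓▓▓▓    ▓▓▓▓               
    ▓▓▓▓    ▓▓▓▓    ▓▓▓▓               
▓▓▓▓    ▓▓▓▓    ▓▓▓▓                   
▓▓▓▓    ▓▓▓▓    ▓▓▓▓                   
▓▓▓▓    ▓▓▓▓    ▓▓▓▓                   
▓▓▓▓    ▓▓▓▓    ▓▓▓▓                   
    ▓▓▓▓    ▓▓▓▓    ▓▓▓▓               
    ▓▓▓▓    ▓▓▓▓    ▓▓▓▓               
    ▓▓▓▓    ▓▓▓▓    ▓▓▓▓               
    ▓▓▓▓    ▓▓▓▓    ▓▓▓▓               
▓▓▓▓    ▓▓▓▓    ▓▓▓▓                   
                                       
                                       


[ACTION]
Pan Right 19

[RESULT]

 ▓▓▓▓                                  
 ▓▓▓▓                                  
 ▓▓▓▓                                  
 ▓▓▓▓                                  
▓                                      
▓                                      
▓                                      
▓                                      
 ▓▓▓▓                                  
 ▓▓▓▓                                  
 ▓▓▓▓                                  
 ▓▓▓▓                                  
▓                                      
▓                                      
▓                                      
▓                                      
 ▓▓▓▓                                  
 ▓▓▓▓                                  
 ▓▓▓▓                                  
 ▓▓▓▓                                  
▓                                      
                                       
                                       


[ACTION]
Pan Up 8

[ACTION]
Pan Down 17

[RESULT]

 ▓▓▓▓                                  
 ▓▓▓▓                                  
 ▓▓▓▓                                  
▓                                      
                                       
                                       
                                       
                                       
                                       
                                       
                                       
                                       
                                       
                                       
                                       
                                       
                                       
                                       
                                       
                                       
                                       
                                       
                                       


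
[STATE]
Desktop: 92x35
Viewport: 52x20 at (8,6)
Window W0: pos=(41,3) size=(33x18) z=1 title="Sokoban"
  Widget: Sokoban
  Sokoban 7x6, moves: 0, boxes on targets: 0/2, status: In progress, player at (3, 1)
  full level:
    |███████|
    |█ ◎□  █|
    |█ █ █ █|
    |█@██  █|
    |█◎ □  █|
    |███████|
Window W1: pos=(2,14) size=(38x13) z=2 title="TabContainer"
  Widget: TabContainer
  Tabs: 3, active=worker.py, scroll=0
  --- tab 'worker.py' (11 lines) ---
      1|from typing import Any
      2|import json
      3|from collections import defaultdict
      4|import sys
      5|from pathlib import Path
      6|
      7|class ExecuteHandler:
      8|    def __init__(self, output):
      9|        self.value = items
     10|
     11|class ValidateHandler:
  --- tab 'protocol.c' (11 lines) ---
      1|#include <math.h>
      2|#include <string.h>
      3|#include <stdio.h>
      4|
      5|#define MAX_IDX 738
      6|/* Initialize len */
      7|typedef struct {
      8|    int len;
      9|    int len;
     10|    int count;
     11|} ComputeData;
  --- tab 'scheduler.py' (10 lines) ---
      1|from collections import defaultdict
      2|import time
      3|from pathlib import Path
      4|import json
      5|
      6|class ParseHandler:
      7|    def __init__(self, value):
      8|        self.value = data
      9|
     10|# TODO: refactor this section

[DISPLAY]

                                 ┃███████           
                                 ┃█ ◎□  █           
                                 ┃█ █ █ █           
                                 ┃█@██  █           
                                 ┃█◎ □  █           
                                 ┃███████           
                                 ┃Moves: 0  0/2     
                                 ┃                  
━━━━━━━━━━━━━━━━━━━━━━━━━━━━━━━┓ ┃                  
ontainer                       ┃ ┃                  
───────────────────────────────┨ ┃                  
er.py]│ protocol.c │ scheduler.┃ ┃                  
───────────────────────────────┃ ┃                  
typing import Any              ┃ ┃                  
t json                         ┃ ┗━━━━━━━━━━━━━━━━━━
collections import defaultdict ┃                    
t sys                          ┃                    
pathlib import Path            ┃                    
                               ┃                    
 ExecuteHandler:               ┃                    


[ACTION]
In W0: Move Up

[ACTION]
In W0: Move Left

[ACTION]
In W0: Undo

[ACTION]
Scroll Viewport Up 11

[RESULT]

                                                    
                                                    
                                                    
                                 ┏━━━━━━━━━━━━━━━━━━
                                 ┃ Sokoban          
                                 ┠──────────────────
                                 ┃███████           
                                 ┃█ ◎□  █           
                                 ┃█ █ █ █           
                                 ┃█@██  █           
                                 ┃█◎ □  █           
                                 ┃███████           
                                 ┃Moves: 0  0/2     
                                 ┃                  
━━━━━━━━━━━━━━━━━━━━━━━━━━━━━━━┓ ┃                  
ontainer                       ┃ ┃                  
───────────────────────────────┨ ┃                  
er.py]│ protocol.c │ scheduler.┃ ┃                  
───────────────────────────────┃ ┃                  
typing import Any              ┃ ┃                  
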